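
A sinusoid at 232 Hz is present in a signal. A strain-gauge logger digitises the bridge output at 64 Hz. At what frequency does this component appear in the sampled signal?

24 Hz

232 Hz mod fs = 40 Hz.
40 Hz > fs/2 = 32 Hz, folds to fs − 40 Hz = 24 Hz.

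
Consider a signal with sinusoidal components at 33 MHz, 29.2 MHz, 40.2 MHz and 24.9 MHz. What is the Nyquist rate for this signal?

Highest-frequency component: 40.2 MHz.
Nyquist rate = 2 × 40.2 MHz = 80.4 MHz.

80.4 MHz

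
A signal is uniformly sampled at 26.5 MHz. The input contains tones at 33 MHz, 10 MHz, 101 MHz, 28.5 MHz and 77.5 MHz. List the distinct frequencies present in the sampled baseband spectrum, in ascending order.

2 MHz, 5 MHz, 6.5 MHz, 10 MHz

fs/2 = 13.25 MHz.
33 MHz mod fs = 6.5 MHz.
6.5 MHz ≤ fs/2 = 13.25 MHz, appears at 6.5 MHz.
10 MHz ≤ fs/2 = 13.25 MHz, passes unchanged.
101 MHz mod fs = 21.5 MHz.
21.5 MHz > fs/2 = 13.25 MHz, folds to fs − 21.5 MHz = 5 MHz.
28.5 MHz mod fs = 2 MHz.
2 MHz ≤ fs/2 = 13.25 MHz, appears at 2 MHz.
77.5 MHz mod fs = 24.5 MHz.
24.5 MHz > fs/2 = 13.25 MHz, folds to fs − 24.5 MHz = 2 MHz.
Distinct values: {2 MHz, 5 MHz, 6.5 MHz, 10 MHz}.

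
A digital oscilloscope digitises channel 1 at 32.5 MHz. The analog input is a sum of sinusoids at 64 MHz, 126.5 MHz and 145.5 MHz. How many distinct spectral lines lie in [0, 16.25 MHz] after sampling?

3

fs/2 = 16.25 MHz.
64 MHz mod fs = 31.5 MHz.
31.5 MHz > fs/2 = 16.25 MHz, folds to fs − 31.5 MHz = 1 MHz.
126.5 MHz mod fs = 29 MHz.
29 MHz > fs/2 = 16.25 MHz, folds to fs − 29 MHz = 3.5 MHz.
145.5 MHz mod fs = 15.5 MHz.
15.5 MHz ≤ fs/2 = 16.25 MHz, appears at 15.5 MHz.
Distinct values: {1 MHz, 3.5 MHz, 15.5 MHz} → 3.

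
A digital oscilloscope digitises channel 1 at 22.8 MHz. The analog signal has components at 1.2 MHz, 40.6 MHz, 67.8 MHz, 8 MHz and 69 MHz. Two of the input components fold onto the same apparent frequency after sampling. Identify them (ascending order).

67.8 MHz, 69 MHz

fs/2 = 11.4 MHz.
1.2 MHz ≤ fs/2 = 11.4 MHz, passes unchanged.
40.6 MHz mod fs = 17.8 MHz.
17.8 MHz > fs/2 = 11.4 MHz, folds to fs − 17.8 MHz = 5 MHz.
67.8 MHz mod fs = 22.2 MHz.
22.2 MHz > fs/2 = 11.4 MHz, folds to fs − 22.2 MHz = 0.6 MHz.
8 MHz ≤ fs/2 = 11.4 MHz, passes unchanged.
69 MHz mod fs = 0.6 MHz.
0.6 MHz ≤ fs/2 = 11.4 MHz, appears at 0.6 MHz.
67.8 MHz and 69 MHz both map to 0.6 MHz.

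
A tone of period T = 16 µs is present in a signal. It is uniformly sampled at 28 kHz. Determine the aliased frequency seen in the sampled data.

T = 16 µs → f = 1/T = 62.5 kHz.
62.5 kHz mod fs = 6.5 kHz.
6.5 kHz ≤ fs/2 = 14 kHz, appears at 6.5 kHz.

6.5 kHz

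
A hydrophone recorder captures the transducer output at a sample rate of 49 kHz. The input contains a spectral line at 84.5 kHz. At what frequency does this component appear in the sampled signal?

84.5 kHz mod fs = 35.5 kHz.
35.5 kHz > fs/2 = 24.5 kHz, folds to fs − 35.5 kHz = 13.5 kHz.

13.5 kHz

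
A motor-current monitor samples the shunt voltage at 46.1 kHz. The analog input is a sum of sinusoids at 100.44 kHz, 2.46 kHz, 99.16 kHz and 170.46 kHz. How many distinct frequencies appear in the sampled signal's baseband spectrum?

fs/2 = 23.05 kHz.
100.44 kHz mod fs = 8.24 kHz.
8.24 kHz ≤ fs/2 = 23.05 kHz, appears at 8.24 kHz.
2.46 kHz ≤ fs/2 = 23.05 kHz, passes unchanged.
99.16 kHz mod fs = 6.96 kHz.
6.96 kHz ≤ fs/2 = 23.05 kHz, appears at 6.96 kHz.
170.46 kHz mod fs = 32.16 kHz.
32.16 kHz > fs/2 = 23.05 kHz, folds to fs − 32.16 kHz = 13.94 kHz.
Distinct values: {2.46 kHz, 6.96 kHz, 8.24 kHz, 13.94 kHz} → 4.

4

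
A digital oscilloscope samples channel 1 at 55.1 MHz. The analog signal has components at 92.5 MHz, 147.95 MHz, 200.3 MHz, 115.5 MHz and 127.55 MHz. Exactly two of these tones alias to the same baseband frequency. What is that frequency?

17.35 MHz

fs/2 = 27.55 MHz.
92.5 MHz mod fs = 37.4 MHz.
37.4 MHz > fs/2 = 27.55 MHz, folds to fs − 37.4 MHz = 17.7 MHz.
147.95 MHz mod fs = 37.75 MHz.
37.75 MHz > fs/2 = 27.55 MHz, folds to fs − 37.75 MHz = 17.35 MHz.
200.3 MHz mod fs = 35 MHz.
35 MHz > fs/2 = 27.55 MHz, folds to fs − 35 MHz = 20.1 MHz.
115.5 MHz mod fs = 5.3 MHz.
5.3 MHz ≤ fs/2 = 27.55 MHz, appears at 5.3 MHz.
127.55 MHz mod fs = 17.35 MHz.
17.35 MHz ≤ fs/2 = 27.55 MHz, appears at 17.35 MHz.
127.55 MHz and 147.95 MHz both map to 17.35 MHz.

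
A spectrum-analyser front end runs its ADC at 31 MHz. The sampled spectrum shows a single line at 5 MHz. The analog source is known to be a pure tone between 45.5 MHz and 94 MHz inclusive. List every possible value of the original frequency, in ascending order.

57 MHz, 67 MHz, 88 MHz

Frequencies that alias to 5 MHz are k·fs ± 5 MHz for integer k ≥ 0.
k=0: 5 MHz.
k=1: 26 MHz, 36 MHz.
k=2: 57 MHz, 67 MHz.
k=3: 88 MHz, 98 MHz.
k=4: 119 MHz, 129 MHz.
Within [45.5 MHz, 94 MHz]: 57 MHz, 67 MHz, 88 MHz.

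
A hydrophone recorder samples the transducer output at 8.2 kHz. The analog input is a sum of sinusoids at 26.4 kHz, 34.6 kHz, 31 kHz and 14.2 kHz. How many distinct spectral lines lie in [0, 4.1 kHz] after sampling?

2

fs/2 = 4.1 kHz.
26.4 kHz mod fs = 1.8 kHz.
1.8 kHz ≤ fs/2 = 4.1 kHz, appears at 1.8 kHz.
34.6 kHz mod fs = 1.8 kHz.
1.8 kHz ≤ fs/2 = 4.1 kHz, appears at 1.8 kHz.
31 kHz mod fs = 6.4 kHz.
6.4 kHz > fs/2 = 4.1 kHz, folds to fs − 6.4 kHz = 1.8 kHz.
14.2 kHz mod fs = 6 kHz.
6 kHz > fs/2 = 4.1 kHz, folds to fs − 6 kHz = 2.2 kHz.
Distinct values: {1.8 kHz, 2.2 kHz} → 2.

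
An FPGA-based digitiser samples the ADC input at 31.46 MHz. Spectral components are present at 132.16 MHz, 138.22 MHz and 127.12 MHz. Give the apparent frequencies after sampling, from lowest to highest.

1.28 MHz, 6.32 MHz, 12.38 MHz

fs/2 = 15.73 MHz.
132.16 MHz mod fs = 6.32 MHz.
6.32 MHz ≤ fs/2 = 15.73 MHz, appears at 6.32 MHz.
138.22 MHz mod fs = 12.38 MHz.
12.38 MHz ≤ fs/2 = 15.73 MHz, appears at 12.38 MHz.
127.12 MHz mod fs = 1.28 MHz.
1.28 MHz ≤ fs/2 = 15.73 MHz, appears at 1.28 MHz.
Distinct values: {1.28 MHz, 6.32 MHz, 12.38 MHz}.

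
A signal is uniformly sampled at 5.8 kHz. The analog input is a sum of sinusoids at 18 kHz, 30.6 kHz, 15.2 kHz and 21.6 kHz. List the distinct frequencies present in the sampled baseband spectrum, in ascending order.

0.6 kHz, 1.6 kHz, 2.2 kHz

fs/2 = 2.9 kHz.
18 kHz mod fs = 0.6 kHz.
0.6 kHz ≤ fs/2 = 2.9 kHz, appears at 0.6 kHz.
30.6 kHz mod fs = 1.6 kHz.
1.6 kHz ≤ fs/2 = 2.9 kHz, appears at 1.6 kHz.
15.2 kHz mod fs = 3.6 kHz.
3.6 kHz > fs/2 = 2.9 kHz, folds to fs − 3.6 kHz = 2.2 kHz.
21.6 kHz mod fs = 4.2 kHz.
4.2 kHz > fs/2 = 2.9 kHz, folds to fs − 4.2 kHz = 1.6 kHz.
Distinct values: {0.6 kHz, 1.6 kHz, 2.2 kHz}.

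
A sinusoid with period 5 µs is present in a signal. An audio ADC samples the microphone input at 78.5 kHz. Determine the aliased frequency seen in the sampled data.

T = 5 µs → f = 1/T = 200 kHz.
200 kHz mod fs = 43 kHz.
43 kHz > fs/2 = 39.25 kHz, folds to fs − 43 kHz = 35.5 kHz.

35.5 kHz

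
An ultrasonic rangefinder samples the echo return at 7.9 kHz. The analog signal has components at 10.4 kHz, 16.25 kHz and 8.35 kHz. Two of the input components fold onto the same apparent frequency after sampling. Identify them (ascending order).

fs/2 = 3.95 kHz.
10.4 kHz mod fs = 2.5 kHz.
2.5 kHz ≤ fs/2 = 3.95 kHz, appears at 2.5 kHz.
16.25 kHz mod fs = 0.45 kHz.
0.45 kHz ≤ fs/2 = 3.95 kHz, appears at 0.45 kHz.
8.35 kHz mod fs = 0.45 kHz.
0.45 kHz ≤ fs/2 = 3.95 kHz, appears at 0.45 kHz.
8.35 kHz and 16.25 kHz both map to 0.45 kHz.

8.35 kHz, 16.25 kHz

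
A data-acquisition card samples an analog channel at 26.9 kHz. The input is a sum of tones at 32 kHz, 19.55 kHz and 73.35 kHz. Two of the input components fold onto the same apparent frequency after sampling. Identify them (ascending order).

fs/2 = 13.45 kHz.
32 kHz mod fs = 5.1 kHz.
5.1 kHz ≤ fs/2 = 13.45 kHz, appears at 5.1 kHz.
19.55 kHz > fs/2 = 13.45 kHz, folds to fs − 19.55 kHz = 7.35 kHz.
73.35 kHz mod fs = 19.55 kHz.
19.55 kHz > fs/2 = 13.45 kHz, folds to fs − 19.55 kHz = 7.35 kHz.
19.55 kHz and 73.35 kHz both map to 7.35 kHz.

19.55 kHz, 73.35 kHz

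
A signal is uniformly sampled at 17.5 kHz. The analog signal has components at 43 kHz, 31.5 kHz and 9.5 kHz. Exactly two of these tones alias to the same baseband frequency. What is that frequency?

8 kHz

fs/2 = 8.75 kHz.
43 kHz mod fs = 8 kHz.
8 kHz ≤ fs/2 = 8.75 kHz, appears at 8 kHz.
31.5 kHz mod fs = 14 kHz.
14 kHz > fs/2 = 8.75 kHz, folds to fs − 14 kHz = 3.5 kHz.
9.5 kHz > fs/2 = 8.75 kHz, folds to fs − 9.5 kHz = 8 kHz.
9.5 kHz and 43 kHz both map to 8 kHz.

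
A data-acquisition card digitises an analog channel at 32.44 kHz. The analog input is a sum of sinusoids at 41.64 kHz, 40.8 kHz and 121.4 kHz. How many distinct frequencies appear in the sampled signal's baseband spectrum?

2

fs/2 = 16.22 kHz.
41.64 kHz mod fs = 9.2 kHz.
9.2 kHz ≤ fs/2 = 16.22 kHz, appears at 9.2 kHz.
40.8 kHz mod fs = 8.36 kHz.
8.36 kHz ≤ fs/2 = 16.22 kHz, appears at 8.36 kHz.
121.4 kHz mod fs = 24.08 kHz.
24.08 kHz > fs/2 = 16.22 kHz, folds to fs − 24.08 kHz = 8.36 kHz.
Distinct values: {8.36 kHz, 9.2 kHz} → 2.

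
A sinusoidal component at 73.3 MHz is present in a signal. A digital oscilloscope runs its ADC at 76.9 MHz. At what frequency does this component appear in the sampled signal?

73.3 MHz > fs/2 = 38.45 MHz, folds to fs − 73.3 MHz = 3.6 MHz.

3.6 MHz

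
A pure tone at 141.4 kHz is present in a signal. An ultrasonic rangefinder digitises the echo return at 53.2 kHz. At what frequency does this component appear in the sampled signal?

18.2 kHz

141.4 kHz mod fs = 35 kHz.
35 kHz > fs/2 = 26.6 kHz, folds to fs − 35 kHz = 18.2 kHz.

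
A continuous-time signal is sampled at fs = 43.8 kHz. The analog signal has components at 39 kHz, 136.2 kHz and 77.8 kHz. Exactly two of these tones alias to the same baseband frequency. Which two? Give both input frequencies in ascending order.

39 kHz, 136.2 kHz

fs/2 = 21.9 kHz.
39 kHz > fs/2 = 21.9 kHz, folds to fs − 39 kHz = 4.8 kHz.
136.2 kHz mod fs = 4.8 kHz.
4.8 kHz ≤ fs/2 = 21.9 kHz, appears at 4.8 kHz.
77.8 kHz mod fs = 34 kHz.
34 kHz > fs/2 = 21.9 kHz, folds to fs − 34 kHz = 9.8 kHz.
39 kHz and 136.2 kHz both map to 4.8 kHz.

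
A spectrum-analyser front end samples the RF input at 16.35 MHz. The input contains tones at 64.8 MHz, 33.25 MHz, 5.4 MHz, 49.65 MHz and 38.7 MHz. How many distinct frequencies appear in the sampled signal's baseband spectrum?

fs/2 = 8.175 MHz.
64.8 MHz mod fs = 15.75 MHz.
15.75 MHz > fs/2 = 8.175 MHz, folds to fs − 15.75 MHz = 0.6 MHz.
33.25 MHz mod fs = 0.55 MHz.
0.55 MHz ≤ fs/2 = 8.175 MHz, appears at 0.55 MHz.
5.4 MHz ≤ fs/2 = 8.175 MHz, passes unchanged.
49.65 MHz mod fs = 0.6 MHz.
0.6 MHz ≤ fs/2 = 8.175 MHz, appears at 0.6 MHz.
38.7 MHz mod fs = 6 MHz.
6 MHz ≤ fs/2 = 8.175 MHz, appears at 6 MHz.
Distinct values: {0.55 MHz, 0.6 MHz, 5.4 MHz, 6 MHz} → 4.

4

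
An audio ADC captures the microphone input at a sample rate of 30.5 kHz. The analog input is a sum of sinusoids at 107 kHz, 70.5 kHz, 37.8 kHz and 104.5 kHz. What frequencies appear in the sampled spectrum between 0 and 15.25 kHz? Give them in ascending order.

7.3 kHz, 9.5 kHz, 13 kHz, 15 kHz

fs/2 = 15.25 kHz.
107 kHz mod fs = 15.5 kHz.
15.5 kHz > fs/2 = 15.25 kHz, folds to fs − 15.5 kHz = 15 kHz.
70.5 kHz mod fs = 9.5 kHz.
9.5 kHz ≤ fs/2 = 15.25 kHz, appears at 9.5 kHz.
37.8 kHz mod fs = 7.3 kHz.
7.3 kHz ≤ fs/2 = 15.25 kHz, appears at 7.3 kHz.
104.5 kHz mod fs = 13 kHz.
13 kHz ≤ fs/2 = 15.25 kHz, appears at 13 kHz.
Distinct values: {7.3 kHz, 9.5 kHz, 13 kHz, 15 kHz}.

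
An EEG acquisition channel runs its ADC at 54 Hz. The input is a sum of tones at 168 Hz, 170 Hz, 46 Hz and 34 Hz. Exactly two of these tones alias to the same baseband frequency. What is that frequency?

fs/2 = 27 Hz.
168 Hz mod fs = 6 Hz.
6 Hz ≤ fs/2 = 27 Hz, appears at 6 Hz.
170 Hz mod fs = 8 Hz.
8 Hz ≤ fs/2 = 27 Hz, appears at 8 Hz.
46 Hz > fs/2 = 27 Hz, folds to fs − 46 Hz = 8 Hz.
34 Hz > fs/2 = 27 Hz, folds to fs − 34 Hz = 20 Hz.
46 Hz and 170 Hz both map to 8 Hz.

8 Hz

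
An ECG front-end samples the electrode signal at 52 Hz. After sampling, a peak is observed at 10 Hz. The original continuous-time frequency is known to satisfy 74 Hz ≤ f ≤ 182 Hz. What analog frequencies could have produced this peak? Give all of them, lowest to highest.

94 Hz, 114 Hz, 146 Hz, 166 Hz

Frequencies that alias to 10 Hz are k·fs ± 10 Hz for integer k ≥ 0.
k=0: 10 Hz.
k=1: 42 Hz, 62 Hz.
k=2: 94 Hz, 114 Hz.
k=3: 146 Hz, 166 Hz.
k=4: 198 Hz, 218 Hz.
Within [74 Hz, 182 Hz]: 94 Hz, 114 Hz, 146 Hz, 166 Hz.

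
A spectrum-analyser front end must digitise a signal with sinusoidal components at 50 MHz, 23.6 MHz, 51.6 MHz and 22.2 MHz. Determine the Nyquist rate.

Highest-frequency component: 51.6 MHz.
Nyquist rate = 2 × 51.6 MHz = 103.2 MHz.

103.2 MHz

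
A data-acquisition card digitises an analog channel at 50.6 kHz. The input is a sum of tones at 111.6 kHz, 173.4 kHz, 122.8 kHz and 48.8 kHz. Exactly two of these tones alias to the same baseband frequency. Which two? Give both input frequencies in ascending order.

fs/2 = 25.3 kHz.
111.6 kHz mod fs = 10.4 kHz.
10.4 kHz ≤ fs/2 = 25.3 kHz, appears at 10.4 kHz.
173.4 kHz mod fs = 21.6 kHz.
21.6 kHz ≤ fs/2 = 25.3 kHz, appears at 21.6 kHz.
122.8 kHz mod fs = 21.6 kHz.
21.6 kHz ≤ fs/2 = 25.3 kHz, appears at 21.6 kHz.
48.8 kHz > fs/2 = 25.3 kHz, folds to fs − 48.8 kHz = 1.8 kHz.
122.8 kHz and 173.4 kHz both map to 21.6 kHz.

122.8 kHz, 173.4 kHz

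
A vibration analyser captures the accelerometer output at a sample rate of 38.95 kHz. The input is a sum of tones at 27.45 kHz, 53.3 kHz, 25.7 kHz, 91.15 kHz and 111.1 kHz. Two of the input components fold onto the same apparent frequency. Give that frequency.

fs/2 = 19.475 kHz.
27.45 kHz > fs/2 = 19.475 kHz, folds to fs − 27.45 kHz = 11.5 kHz.
53.3 kHz mod fs = 14.35 kHz.
14.35 kHz ≤ fs/2 = 19.475 kHz, appears at 14.35 kHz.
25.7 kHz > fs/2 = 19.475 kHz, folds to fs − 25.7 kHz = 13.25 kHz.
91.15 kHz mod fs = 13.25 kHz.
13.25 kHz ≤ fs/2 = 19.475 kHz, appears at 13.25 kHz.
111.1 kHz mod fs = 33.2 kHz.
33.2 kHz > fs/2 = 19.475 kHz, folds to fs − 33.2 kHz = 5.75 kHz.
25.7 kHz and 91.15 kHz both map to 13.25 kHz.

13.25 kHz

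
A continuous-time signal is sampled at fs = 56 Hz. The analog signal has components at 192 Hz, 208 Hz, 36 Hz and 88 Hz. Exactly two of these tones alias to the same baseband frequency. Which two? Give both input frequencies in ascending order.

88 Hz, 192 Hz

fs/2 = 28 Hz.
192 Hz mod fs = 24 Hz.
24 Hz ≤ fs/2 = 28 Hz, appears at 24 Hz.
208 Hz mod fs = 40 Hz.
40 Hz > fs/2 = 28 Hz, folds to fs − 40 Hz = 16 Hz.
36 Hz > fs/2 = 28 Hz, folds to fs − 36 Hz = 20 Hz.
88 Hz mod fs = 32 Hz.
32 Hz > fs/2 = 28 Hz, folds to fs − 32 Hz = 24 Hz.
88 Hz and 192 Hz both map to 24 Hz.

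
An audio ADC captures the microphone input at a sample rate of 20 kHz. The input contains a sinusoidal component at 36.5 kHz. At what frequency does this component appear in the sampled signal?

36.5 kHz mod fs = 16.5 kHz.
16.5 kHz > fs/2 = 10 kHz, folds to fs − 16.5 kHz = 3.5 kHz.

3.5 kHz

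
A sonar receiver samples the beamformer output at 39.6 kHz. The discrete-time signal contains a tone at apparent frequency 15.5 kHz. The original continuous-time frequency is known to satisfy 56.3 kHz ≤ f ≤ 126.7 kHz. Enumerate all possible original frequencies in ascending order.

63.7 kHz, 94.7 kHz, 103.3 kHz

Frequencies that alias to 15.5 kHz are k·fs ± 15.5 kHz for integer k ≥ 0.
k=0: 15.5 kHz.
k=1: 24.1 kHz, 55.1 kHz.
k=2: 63.7 kHz, 94.7 kHz.
k=3: 103.3 kHz, 134.3 kHz.
k=4: 142.9 kHz, 173.9 kHz.
Within [56.3 kHz, 126.7 kHz]: 63.7 kHz, 94.7 kHz, 103.3 kHz.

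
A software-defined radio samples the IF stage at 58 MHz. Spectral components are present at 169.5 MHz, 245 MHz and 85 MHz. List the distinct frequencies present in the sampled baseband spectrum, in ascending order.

4.5 MHz, 13 MHz, 27 MHz

fs/2 = 29 MHz.
169.5 MHz mod fs = 53.5 MHz.
53.5 MHz > fs/2 = 29 MHz, folds to fs − 53.5 MHz = 4.5 MHz.
245 MHz mod fs = 13 MHz.
13 MHz ≤ fs/2 = 29 MHz, appears at 13 MHz.
85 MHz mod fs = 27 MHz.
27 MHz ≤ fs/2 = 29 MHz, appears at 27 MHz.
Distinct values: {4.5 MHz, 13 MHz, 27 MHz}.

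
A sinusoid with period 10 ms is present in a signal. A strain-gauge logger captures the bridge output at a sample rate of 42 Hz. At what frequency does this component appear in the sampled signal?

T = 10 ms → f = 1/T = 100 Hz.
100 Hz mod fs = 16 Hz.
16 Hz ≤ fs/2 = 21 Hz, appears at 16 Hz.

16 Hz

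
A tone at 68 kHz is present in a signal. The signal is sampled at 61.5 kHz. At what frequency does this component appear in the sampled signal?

6.5 kHz

68 kHz mod fs = 6.5 kHz.
6.5 kHz ≤ fs/2 = 30.75 kHz, appears at 6.5 kHz.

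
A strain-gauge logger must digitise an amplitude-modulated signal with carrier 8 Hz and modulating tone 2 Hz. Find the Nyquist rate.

20 Hz

AM sidebands sit at fc ± fm = 6 Hz and 10 Hz.
Highest-frequency component: 10 Hz.
Nyquist rate = 2 × 10 Hz = 20 Hz.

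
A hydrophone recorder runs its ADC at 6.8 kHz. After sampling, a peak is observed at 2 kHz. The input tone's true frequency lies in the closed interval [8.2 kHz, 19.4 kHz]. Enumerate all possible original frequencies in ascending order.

8.8 kHz, 11.6 kHz, 15.6 kHz, 18.4 kHz

Frequencies that alias to 2 kHz are k·fs ± 2 kHz for integer k ≥ 0.
k=0: 2 kHz.
k=1: 4.8 kHz, 8.8 kHz.
k=2: 11.6 kHz, 15.6 kHz.
k=3: 18.4 kHz, 22.4 kHz.
k=4: 25.2 kHz, 29.2 kHz.
Within [8.2 kHz, 19.4 kHz]: 8.8 kHz, 11.6 kHz, 15.6 kHz, 18.4 kHz.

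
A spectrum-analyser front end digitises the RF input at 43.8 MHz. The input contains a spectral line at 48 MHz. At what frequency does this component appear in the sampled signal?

4.2 MHz

48 MHz mod fs = 4.2 MHz.
4.2 MHz ≤ fs/2 = 21.9 MHz, appears at 4.2 MHz.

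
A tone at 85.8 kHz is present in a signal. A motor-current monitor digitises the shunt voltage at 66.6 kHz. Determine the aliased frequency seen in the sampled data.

85.8 kHz mod fs = 19.2 kHz.
19.2 kHz ≤ fs/2 = 33.3 kHz, appears at 19.2 kHz.

19.2 kHz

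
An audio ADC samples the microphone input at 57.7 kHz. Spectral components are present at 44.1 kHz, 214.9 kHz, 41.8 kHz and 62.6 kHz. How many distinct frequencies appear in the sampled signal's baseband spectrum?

3

fs/2 = 28.85 kHz.
44.1 kHz > fs/2 = 28.85 kHz, folds to fs − 44.1 kHz = 13.6 kHz.
214.9 kHz mod fs = 41.8 kHz.
41.8 kHz > fs/2 = 28.85 kHz, folds to fs − 41.8 kHz = 15.9 kHz.
41.8 kHz > fs/2 = 28.85 kHz, folds to fs − 41.8 kHz = 15.9 kHz.
62.6 kHz mod fs = 4.9 kHz.
4.9 kHz ≤ fs/2 = 28.85 kHz, appears at 4.9 kHz.
Distinct values: {4.9 kHz, 13.6 kHz, 15.9 kHz} → 3.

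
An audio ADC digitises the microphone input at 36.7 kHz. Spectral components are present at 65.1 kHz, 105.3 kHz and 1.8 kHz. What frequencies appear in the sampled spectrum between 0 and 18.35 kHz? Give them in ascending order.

1.8 kHz, 4.8 kHz, 8.3 kHz

fs/2 = 18.35 kHz.
65.1 kHz mod fs = 28.4 kHz.
28.4 kHz > fs/2 = 18.35 kHz, folds to fs − 28.4 kHz = 8.3 kHz.
105.3 kHz mod fs = 31.9 kHz.
31.9 kHz > fs/2 = 18.35 kHz, folds to fs − 31.9 kHz = 4.8 kHz.
1.8 kHz ≤ fs/2 = 18.35 kHz, passes unchanged.
Distinct values: {1.8 kHz, 4.8 kHz, 8.3 kHz}.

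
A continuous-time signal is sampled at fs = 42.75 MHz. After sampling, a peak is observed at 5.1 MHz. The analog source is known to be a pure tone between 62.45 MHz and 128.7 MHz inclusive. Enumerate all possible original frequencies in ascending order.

Frequencies that alias to 5.1 MHz are k·fs ± 5.1 MHz for integer k ≥ 0.
k=0: 5.1 MHz.
k=1: 37.65 MHz, 47.85 MHz.
k=2: 80.4 MHz, 90.6 MHz.
k=3: 123.15 MHz, 133.35 MHz.
k=4: 165.9 MHz, 176.1 MHz.
Within [62.45 MHz, 128.7 MHz]: 80.4 MHz, 90.6 MHz, 123.15 MHz.

80.4 MHz, 90.6 MHz, 123.15 MHz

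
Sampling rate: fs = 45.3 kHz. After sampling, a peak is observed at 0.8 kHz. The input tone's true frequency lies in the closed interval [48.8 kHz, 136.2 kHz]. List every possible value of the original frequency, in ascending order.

Frequencies that alias to 0.8 kHz are k·fs ± 0.8 kHz for integer k ≥ 0.
k=0: 0.8 kHz.
k=1: 44.5 kHz, 46.1 kHz.
k=2: 89.8 kHz, 91.4 kHz.
k=3: 135.1 kHz, 136.7 kHz.
k=4: 180.4 kHz, 182 kHz.
Within [48.8 kHz, 136.2 kHz]: 89.8 kHz, 91.4 kHz, 135.1 kHz.

89.8 kHz, 91.4 kHz, 135.1 kHz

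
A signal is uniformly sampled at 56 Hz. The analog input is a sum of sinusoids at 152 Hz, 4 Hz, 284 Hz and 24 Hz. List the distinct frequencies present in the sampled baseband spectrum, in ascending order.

4 Hz, 16 Hz, 24 Hz

fs/2 = 28 Hz.
152 Hz mod fs = 40 Hz.
40 Hz > fs/2 = 28 Hz, folds to fs − 40 Hz = 16 Hz.
4 Hz ≤ fs/2 = 28 Hz, passes unchanged.
284 Hz mod fs = 4 Hz.
4 Hz ≤ fs/2 = 28 Hz, appears at 4 Hz.
24 Hz ≤ fs/2 = 28 Hz, passes unchanged.
Distinct values: {4 Hz, 16 Hz, 24 Hz}.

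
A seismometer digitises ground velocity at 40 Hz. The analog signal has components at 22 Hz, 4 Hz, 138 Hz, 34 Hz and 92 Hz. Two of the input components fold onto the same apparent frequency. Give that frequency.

18 Hz

fs/2 = 20 Hz.
22 Hz > fs/2 = 20 Hz, folds to fs − 22 Hz = 18 Hz.
4 Hz ≤ fs/2 = 20 Hz, passes unchanged.
138 Hz mod fs = 18 Hz.
18 Hz ≤ fs/2 = 20 Hz, appears at 18 Hz.
34 Hz > fs/2 = 20 Hz, folds to fs − 34 Hz = 6 Hz.
92 Hz mod fs = 12 Hz.
12 Hz ≤ fs/2 = 20 Hz, appears at 12 Hz.
22 Hz and 138 Hz both map to 18 Hz.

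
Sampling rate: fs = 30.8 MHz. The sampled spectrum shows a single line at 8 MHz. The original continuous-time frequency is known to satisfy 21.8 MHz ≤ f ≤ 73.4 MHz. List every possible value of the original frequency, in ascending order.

22.8 MHz, 38.8 MHz, 53.6 MHz, 69.6 MHz

Frequencies that alias to 8 MHz are k·fs ± 8 MHz for integer k ≥ 0.
k=0: 8 MHz.
k=1: 22.8 MHz, 38.8 MHz.
k=2: 53.6 MHz, 69.6 MHz.
k=3: 84.4 MHz, 100.4 MHz.
Within [21.8 MHz, 73.4 MHz]: 22.8 MHz, 38.8 MHz, 53.6 MHz, 69.6 MHz.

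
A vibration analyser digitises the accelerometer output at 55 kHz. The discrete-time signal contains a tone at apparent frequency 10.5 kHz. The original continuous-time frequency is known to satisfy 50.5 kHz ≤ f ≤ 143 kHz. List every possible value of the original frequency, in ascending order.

Frequencies that alias to 10.5 kHz are k·fs ± 10.5 kHz for integer k ≥ 0.
k=0: 10.5 kHz.
k=1: 44.5 kHz, 65.5 kHz.
k=2: 99.5 kHz, 120.5 kHz.
k=3: 154.5 kHz, 175.5 kHz.
Within [50.5 kHz, 143 kHz]: 65.5 kHz, 99.5 kHz, 120.5 kHz.

65.5 kHz, 99.5 kHz, 120.5 kHz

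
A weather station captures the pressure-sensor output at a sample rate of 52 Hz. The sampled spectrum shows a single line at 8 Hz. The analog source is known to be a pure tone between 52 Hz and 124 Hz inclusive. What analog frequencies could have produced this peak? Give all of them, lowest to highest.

Frequencies that alias to 8 Hz are k·fs ± 8 Hz for integer k ≥ 0.
k=0: 8 Hz.
k=1: 44 Hz, 60 Hz.
k=2: 96 Hz, 112 Hz.
k=3: 148 Hz, 164 Hz.
Within [52 Hz, 124 Hz]: 60 Hz, 96 Hz, 112 Hz.

60 Hz, 96 Hz, 112 Hz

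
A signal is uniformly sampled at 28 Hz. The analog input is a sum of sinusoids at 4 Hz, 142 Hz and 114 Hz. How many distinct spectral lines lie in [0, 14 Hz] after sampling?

2

fs/2 = 14 Hz.
4 Hz ≤ fs/2 = 14 Hz, passes unchanged.
142 Hz mod fs = 2 Hz.
2 Hz ≤ fs/2 = 14 Hz, appears at 2 Hz.
114 Hz mod fs = 2 Hz.
2 Hz ≤ fs/2 = 14 Hz, appears at 2 Hz.
Distinct values: {2 Hz, 4 Hz} → 2.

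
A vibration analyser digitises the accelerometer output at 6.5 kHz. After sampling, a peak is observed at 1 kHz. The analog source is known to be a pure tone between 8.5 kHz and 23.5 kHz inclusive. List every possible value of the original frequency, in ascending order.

Frequencies that alias to 1 kHz are k·fs ± 1 kHz for integer k ≥ 0.
k=0: 1 kHz.
k=1: 5.5 kHz, 7.5 kHz.
k=2: 12 kHz, 14 kHz.
k=3: 18.5 kHz, 20.5 kHz.
k=4: 25 kHz, 27 kHz.
Within [8.5 kHz, 23.5 kHz]: 12 kHz, 14 kHz, 18.5 kHz, 20.5 kHz.

12 kHz, 14 kHz, 18.5 kHz, 20.5 kHz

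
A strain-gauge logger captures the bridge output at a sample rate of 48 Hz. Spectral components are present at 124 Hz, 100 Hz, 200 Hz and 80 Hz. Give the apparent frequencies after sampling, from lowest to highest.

4 Hz, 8 Hz, 16 Hz, 20 Hz

fs/2 = 24 Hz.
124 Hz mod fs = 28 Hz.
28 Hz > fs/2 = 24 Hz, folds to fs − 28 Hz = 20 Hz.
100 Hz mod fs = 4 Hz.
4 Hz ≤ fs/2 = 24 Hz, appears at 4 Hz.
200 Hz mod fs = 8 Hz.
8 Hz ≤ fs/2 = 24 Hz, appears at 8 Hz.
80 Hz mod fs = 32 Hz.
32 Hz > fs/2 = 24 Hz, folds to fs − 32 Hz = 16 Hz.
Distinct values: {4 Hz, 8 Hz, 16 Hz, 20 Hz}.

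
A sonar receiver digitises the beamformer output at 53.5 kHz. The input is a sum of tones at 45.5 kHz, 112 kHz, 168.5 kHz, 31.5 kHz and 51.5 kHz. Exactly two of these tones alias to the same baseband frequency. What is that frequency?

8 kHz

fs/2 = 26.75 kHz.
45.5 kHz > fs/2 = 26.75 kHz, folds to fs − 45.5 kHz = 8 kHz.
112 kHz mod fs = 5 kHz.
5 kHz ≤ fs/2 = 26.75 kHz, appears at 5 kHz.
168.5 kHz mod fs = 8 kHz.
8 kHz ≤ fs/2 = 26.75 kHz, appears at 8 kHz.
31.5 kHz > fs/2 = 26.75 kHz, folds to fs − 31.5 kHz = 22 kHz.
51.5 kHz > fs/2 = 26.75 kHz, folds to fs − 51.5 kHz = 2 kHz.
45.5 kHz and 168.5 kHz both map to 8 kHz.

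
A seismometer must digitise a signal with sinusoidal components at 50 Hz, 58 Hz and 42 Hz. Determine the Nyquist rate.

116 Hz

Highest-frequency component: 58 Hz.
Nyquist rate = 2 × 58 Hz = 116 Hz.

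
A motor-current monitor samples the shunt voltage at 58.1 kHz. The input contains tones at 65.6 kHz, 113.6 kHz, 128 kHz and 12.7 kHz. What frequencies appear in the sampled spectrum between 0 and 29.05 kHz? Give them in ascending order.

fs/2 = 29.05 kHz.
65.6 kHz mod fs = 7.5 kHz.
7.5 kHz ≤ fs/2 = 29.05 kHz, appears at 7.5 kHz.
113.6 kHz mod fs = 55.5 kHz.
55.5 kHz > fs/2 = 29.05 kHz, folds to fs − 55.5 kHz = 2.6 kHz.
128 kHz mod fs = 11.8 kHz.
11.8 kHz ≤ fs/2 = 29.05 kHz, appears at 11.8 kHz.
12.7 kHz ≤ fs/2 = 29.05 kHz, passes unchanged.
Distinct values: {2.6 kHz, 7.5 kHz, 11.8 kHz, 12.7 kHz}.

2.6 kHz, 7.5 kHz, 11.8 kHz, 12.7 kHz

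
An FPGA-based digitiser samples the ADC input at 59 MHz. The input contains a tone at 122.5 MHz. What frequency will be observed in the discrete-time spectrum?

122.5 MHz mod fs = 4.5 MHz.
4.5 MHz ≤ fs/2 = 29.5 MHz, appears at 4.5 MHz.

4.5 MHz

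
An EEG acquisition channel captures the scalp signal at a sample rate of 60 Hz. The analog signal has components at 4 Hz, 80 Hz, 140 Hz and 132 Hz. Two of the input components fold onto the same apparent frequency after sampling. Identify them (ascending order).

80 Hz, 140 Hz

fs/2 = 30 Hz.
4 Hz ≤ fs/2 = 30 Hz, passes unchanged.
80 Hz mod fs = 20 Hz.
20 Hz ≤ fs/2 = 30 Hz, appears at 20 Hz.
140 Hz mod fs = 20 Hz.
20 Hz ≤ fs/2 = 30 Hz, appears at 20 Hz.
132 Hz mod fs = 12 Hz.
12 Hz ≤ fs/2 = 30 Hz, appears at 12 Hz.
80 Hz and 140 Hz both map to 20 Hz.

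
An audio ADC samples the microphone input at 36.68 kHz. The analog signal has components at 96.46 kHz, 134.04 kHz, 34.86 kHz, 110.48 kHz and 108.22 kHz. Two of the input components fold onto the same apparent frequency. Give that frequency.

fs/2 = 18.34 kHz.
96.46 kHz mod fs = 23.1 kHz.
23.1 kHz > fs/2 = 18.34 kHz, folds to fs − 23.1 kHz = 13.58 kHz.
134.04 kHz mod fs = 24 kHz.
24 kHz > fs/2 = 18.34 kHz, folds to fs − 24 kHz = 12.68 kHz.
34.86 kHz > fs/2 = 18.34 kHz, folds to fs − 34.86 kHz = 1.82 kHz.
110.48 kHz mod fs = 0.44 kHz.
0.44 kHz ≤ fs/2 = 18.34 kHz, appears at 0.44 kHz.
108.22 kHz mod fs = 34.86 kHz.
34.86 kHz > fs/2 = 18.34 kHz, folds to fs − 34.86 kHz = 1.82 kHz.
34.86 kHz and 108.22 kHz both map to 1.82 kHz.

1.82 kHz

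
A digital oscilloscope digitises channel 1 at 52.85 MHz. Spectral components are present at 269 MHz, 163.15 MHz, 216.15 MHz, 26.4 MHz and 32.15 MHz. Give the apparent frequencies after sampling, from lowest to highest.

4.6 MHz, 4.75 MHz, 20.7 MHz, 26.4 MHz

fs/2 = 26.425 MHz.
269 MHz mod fs = 4.75 MHz.
4.75 MHz ≤ fs/2 = 26.425 MHz, appears at 4.75 MHz.
163.15 MHz mod fs = 4.6 MHz.
4.6 MHz ≤ fs/2 = 26.425 MHz, appears at 4.6 MHz.
216.15 MHz mod fs = 4.75 MHz.
4.75 MHz ≤ fs/2 = 26.425 MHz, appears at 4.75 MHz.
26.4 MHz ≤ fs/2 = 26.425 MHz, passes unchanged.
32.15 MHz > fs/2 = 26.425 MHz, folds to fs − 32.15 MHz = 20.7 MHz.
Distinct values: {4.6 MHz, 4.75 MHz, 20.7 MHz, 26.4 MHz}.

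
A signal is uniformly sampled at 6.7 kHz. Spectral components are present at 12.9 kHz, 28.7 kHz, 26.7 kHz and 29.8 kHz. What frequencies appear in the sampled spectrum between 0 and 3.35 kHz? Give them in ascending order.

fs/2 = 3.35 kHz.
12.9 kHz mod fs = 6.2 kHz.
6.2 kHz > fs/2 = 3.35 kHz, folds to fs − 6.2 kHz = 0.5 kHz.
28.7 kHz mod fs = 1.9 kHz.
1.9 kHz ≤ fs/2 = 3.35 kHz, appears at 1.9 kHz.
26.7 kHz mod fs = 6.6 kHz.
6.6 kHz > fs/2 = 3.35 kHz, folds to fs − 6.6 kHz = 0.1 kHz.
29.8 kHz mod fs = 3 kHz.
3 kHz ≤ fs/2 = 3.35 kHz, appears at 3 kHz.
Distinct values: {0.1 kHz, 0.5 kHz, 1.9 kHz, 3 kHz}.

0.1 kHz, 0.5 kHz, 1.9 kHz, 3 kHz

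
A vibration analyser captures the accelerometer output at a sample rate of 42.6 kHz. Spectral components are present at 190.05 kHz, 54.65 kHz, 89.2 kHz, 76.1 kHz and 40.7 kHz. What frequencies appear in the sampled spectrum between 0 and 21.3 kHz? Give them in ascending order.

fs/2 = 21.3 kHz.
190.05 kHz mod fs = 19.65 kHz.
19.65 kHz ≤ fs/2 = 21.3 kHz, appears at 19.65 kHz.
54.65 kHz mod fs = 12.05 kHz.
12.05 kHz ≤ fs/2 = 21.3 kHz, appears at 12.05 kHz.
89.2 kHz mod fs = 4 kHz.
4 kHz ≤ fs/2 = 21.3 kHz, appears at 4 kHz.
76.1 kHz mod fs = 33.5 kHz.
33.5 kHz > fs/2 = 21.3 kHz, folds to fs − 33.5 kHz = 9.1 kHz.
40.7 kHz > fs/2 = 21.3 kHz, folds to fs − 40.7 kHz = 1.9 kHz.
Distinct values: {1.9 kHz, 4 kHz, 9.1 kHz, 12.05 kHz, 19.65 kHz}.

1.9 kHz, 4 kHz, 9.1 kHz, 12.05 kHz, 19.65 kHz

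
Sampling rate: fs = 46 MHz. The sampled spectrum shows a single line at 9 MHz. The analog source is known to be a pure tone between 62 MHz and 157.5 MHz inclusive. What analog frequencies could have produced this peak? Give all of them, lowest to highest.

Frequencies that alias to 9 MHz are k·fs ± 9 MHz for integer k ≥ 0.
k=0: 9 MHz.
k=1: 37 MHz, 55 MHz.
k=2: 83 MHz, 101 MHz.
k=3: 129 MHz, 147 MHz.
k=4: 175 MHz, 193 MHz.
Within [62 MHz, 157.5 MHz]: 83 MHz, 101 MHz, 129 MHz, 147 MHz.

83 MHz, 101 MHz, 129 MHz, 147 MHz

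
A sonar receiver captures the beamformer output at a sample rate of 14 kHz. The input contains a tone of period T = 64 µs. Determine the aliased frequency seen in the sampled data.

T = 64 µs → f = 1/T = 15.625 kHz.
15.625 kHz mod fs = 1.625 kHz.
1.625 kHz ≤ fs/2 = 7 kHz, appears at 1.625 kHz.

1.625 kHz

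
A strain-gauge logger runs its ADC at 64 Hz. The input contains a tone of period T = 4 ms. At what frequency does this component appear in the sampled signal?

6 Hz

T = 4 ms → f = 1/T = 250 Hz.
250 Hz mod fs = 58 Hz.
58 Hz > fs/2 = 32 Hz, folds to fs − 58 Hz = 6 Hz.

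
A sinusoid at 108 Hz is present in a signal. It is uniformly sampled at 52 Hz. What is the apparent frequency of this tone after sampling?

4 Hz

108 Hz mod fs = 4 Hz.
4 Hz ≤ fs/2 = 26 Hz, appears at 4 Hz.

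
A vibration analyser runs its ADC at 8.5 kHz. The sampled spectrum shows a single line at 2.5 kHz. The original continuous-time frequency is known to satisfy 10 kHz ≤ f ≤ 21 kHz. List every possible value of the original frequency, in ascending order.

11 kHz, 14.5 kHz, 19.5 kHz

Frequencies that alias to 2.5 kHz are k·fs ± 2.5 kHz for integer k ≥ 0.
k=0: 2.5 kHz.
k=1: 6 kHz, 11 kHz.
k=2: 14.5 kHz, 19.5 kHz.
k=3: 23 kHz, 28 kHz.
Within [10 kHz, 21 kHz]: 11 kHz, 14.5 kHz, 19.5 kHz.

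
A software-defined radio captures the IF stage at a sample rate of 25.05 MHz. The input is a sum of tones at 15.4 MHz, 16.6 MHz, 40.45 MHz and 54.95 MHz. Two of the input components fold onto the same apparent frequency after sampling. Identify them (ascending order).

15.4 MHz, 40.45 MHz

fs/2 = 12.525 MHz.
15.4 MHz > fs/2 = 12.525 MHz, folds to fs − 15.4 MHz = 9.65 MHz.
16.6 MHz > fs/2 = 12.525 MHz, folds to fs − 16.6 MHz = 8.45 MHz.
40.45 MHz mod fs = 15.4 MHz.
15.4 MHz > fs/2 = 12.525 MHz, folds to fs − 15.4 MHz = 9.65 MHz.
54.95 MHz mod fs = 4.85 MHz.
4.85 MHz ≤ fs/2 = 12.525 MHz, appears at 4.85 MHz.
15.4 MHz and 40.45 MHz both map to 9.65 MHz.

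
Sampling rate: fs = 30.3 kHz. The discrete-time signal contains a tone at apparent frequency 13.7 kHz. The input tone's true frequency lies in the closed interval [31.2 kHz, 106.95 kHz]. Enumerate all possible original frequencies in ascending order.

Frequencies that alias to 13.7 kHz are k·fs ± 13.7 kHz for integer k ≥ 0.
k=0: 13.7 kHz.
k=1: 16.6 kHz, 44 kHz.
k=2: 46.9 kHz, 74.3 kHz.
k=3: 77.2 kHz, 104.6 kHz.
k=4: 107.5 kHz, 134.9 kHz.
Within [31.2 kHz, 106.95 kHz]: 44 kHz, 46.9 kHz, 74.3 kHz, 77.2 kHz, 104.6 kHz.

44 kHz, 46.9 kHz, 74.3 kHz, 77.2 kHz, 104.6 kHz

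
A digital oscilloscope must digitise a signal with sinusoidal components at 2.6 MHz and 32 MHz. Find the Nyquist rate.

64 MHz

Highest-frequency component: 32 MHz.
Nyquist rate = 2 × 32 MHz = 64 MHz.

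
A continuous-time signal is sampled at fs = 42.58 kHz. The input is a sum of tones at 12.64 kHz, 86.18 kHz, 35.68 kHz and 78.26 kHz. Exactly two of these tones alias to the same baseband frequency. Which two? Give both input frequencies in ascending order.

fs/2 = 21.29 kHz.
12.64 kHz ≤ fs/2 = 21.29 kHz, passes unchanged.
86.18 kHz mod fs = 1.02 kHz.
1.02 kHz ≤ fs/2 = 21.29 kHz, appears at 1.02 kHz.
35.68 kHz > fs/2 = 21.29 kHz, folds to fs − 35.68 kHz = 6.9 kHz.
78.26 kHz mod fs = 35.68 kHz.
35.68 kHz > fs/2 = 21.29 kHz, folds to fs − 35.68 kHz = 6.9 kHz.
35.68 kHz and 78.26 kHz both map to 6.9 kHz.

35.68 kHz, 78.26 kHz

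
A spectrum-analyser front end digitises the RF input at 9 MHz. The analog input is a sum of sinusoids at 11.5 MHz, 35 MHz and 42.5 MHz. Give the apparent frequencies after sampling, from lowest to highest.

1 MHz, 2.5 MHz

fs/2 = 4.5 MHz.
11.5 MHz mod fs = 2.5 MHz.
2.5 MHz ≤ fs/2 = 4.5 MHz, appears at 2.5 MHz.
35 MHz mod fs = 8 MHz.
8 MHz > fs/2 = 4.5 MHz, folds to fs − 8 MHz = 1 MHz.
42.5 MHz mod fs = 6.5 MHz.
6.5 MHz > fs/2 = 4.5 MHz, folds to fs − 6.5 MHz = 2.5 MHz.
Distinct values: {1 MHz, 2.5 MHz}.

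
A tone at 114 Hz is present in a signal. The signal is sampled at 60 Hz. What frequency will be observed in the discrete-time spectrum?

114 Hz mod fs = 54 Hz.
54 Hz > fs/2 = 30 Hz, folds to fs − 54 Hz = 6 Hz.

6 Hz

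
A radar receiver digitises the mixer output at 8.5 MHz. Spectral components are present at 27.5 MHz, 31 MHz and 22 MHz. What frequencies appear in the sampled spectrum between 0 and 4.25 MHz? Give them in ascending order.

fs/2 = 4.25 MHz.
27.5 MHz mod fs = 2 MHz.
2 MHz ≤ fs/2 = 4.25 MHz, appears at 2 MHz.
31 MHz mod fs = 5.5 MHz.
5.5 MHz > fs/2 = 4.25 MHz, folds to fs − 5.5 MHz = 3 MHz.
22 MHz mod fs = 5 MHz.
5 MHz > fs/2 = 4.25 MHz, folds to fs − 5 MHz = 3.5 MHz.
Distinct values: {2 MHz, 3 MHz, 3.5 MHz}.

2 MHz, 3 MHz, 3.5 MHz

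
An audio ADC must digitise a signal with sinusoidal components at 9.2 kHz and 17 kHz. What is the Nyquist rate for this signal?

34 kHz

Highest-frequency component: 17 kHz.
Nyquist rate = 2 × 17 kHz = 34 kHz.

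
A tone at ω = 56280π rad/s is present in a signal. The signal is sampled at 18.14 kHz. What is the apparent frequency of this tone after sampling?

8.14 kHz

ω = 56280π rad/s → f = ω/(2π) = 28140 Hz = 28.14 kHz.
28.14 kHz mod fs = 10 kHz.
10 kHz > fs/2 = 9.07 kHz, folds to fs − 10 kHz = 8.14 kHz.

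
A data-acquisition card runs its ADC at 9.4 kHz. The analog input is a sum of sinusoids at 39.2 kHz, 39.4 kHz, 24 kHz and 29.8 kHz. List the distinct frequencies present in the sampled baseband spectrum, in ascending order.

fs/2 = 4.7 kHz.
39.2 kHz mod fs = 1.6 kHz.
1.6 kHz ≤ fs/2 = 4.7 kHz, appears at 1.6 kHz.
39.4 kHz mod fs = 1.8 kHz.
1.8 kHz ≤ fs/2 = 4.7 kHz, appears at 1.8 kHz.
24 kHz mod fs = 5.2 kHz.
5.2 kHz > fs/2 = 4.7 kHz, folds to fs − 5.2 kHz = 4.2 kHz.
29.8 kHz mod fs = 1.6 kHz.
1.6 kHz ≤ fs/2 = 4.7 kHz, appears at 1.6 kHz.
Distinct values: {1.6 kHz, 1.8 kHz, 4.2 kHz}.

1.6 kHz, 1.8 kHz, 4.2 kHz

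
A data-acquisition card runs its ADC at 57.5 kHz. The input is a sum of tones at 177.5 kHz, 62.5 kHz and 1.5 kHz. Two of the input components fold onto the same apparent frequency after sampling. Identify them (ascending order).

fs/2 = 28.75 kHz.
177.5 kHz mod fs = 5 kHz.
5 kHz ≤ fs/2 = 28.75 kHz, appears at 5 kHz.
62.5 kHz mod fs = 5 kHz.
5 kHz ≤ fs/2 = 28.75 kHz, appears at 5 kHz.
1.5 kHz ≤ fs/2 = 28.75 kHz, passes unchanged.
62.5 kHz and 177.5 kHz both map to 5 kHz.

62.5 kHz, 177.5 kHz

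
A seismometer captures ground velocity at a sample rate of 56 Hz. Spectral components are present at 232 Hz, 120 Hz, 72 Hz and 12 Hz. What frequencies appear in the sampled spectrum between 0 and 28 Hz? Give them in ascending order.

fs/2 = 28 Hz.
232 Hz mod fs = 8 Hz.
8 Hz ≤ fs/2 = 28 Hz, appears at 8 Hz.
120 Hz mod fs = 8 Hz.
8 Hz ≤ fs/2 = 28 Hz, appears at 8 Hz.
72 Hz mod fs = 16 Hz.
16 Hz ≤ fs/2 = 28 Hz, appears at 16 Hz.
12 Hz ≤ fs/2 = 28 Hz, passes unchanged.
Distinct values: {8 Hz, 12 Hz, 16 Hz}.

8 Hz, 12 Hz, 16 Hz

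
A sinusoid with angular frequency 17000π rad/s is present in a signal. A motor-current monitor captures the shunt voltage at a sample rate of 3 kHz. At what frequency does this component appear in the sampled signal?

ω = 17000π rad/s → f = ω/(2π) = 8500 Hz = 8.5 kHz.
8.5 kHz mod fs = 2.5 kHz.
2.5 kHz > fs/2 = 1.5 kHz, folds to fs − 2.5 kHz = 0.5 kHz.

0.5 kHz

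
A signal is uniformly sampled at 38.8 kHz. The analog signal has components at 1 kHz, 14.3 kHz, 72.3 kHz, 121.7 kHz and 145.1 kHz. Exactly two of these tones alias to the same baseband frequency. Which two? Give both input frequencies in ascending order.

fs/2 = 19.4 kHz.
1 kHz ≤ fs/2 = 19.4 kHz, passes unchanged.
14.3 kHz ≤ fs/2 = 19.4 kHz, passes unchanged.
72.3 kHz mod fs = 33.5 kHz.
33.5 kHz > fs/2 = 19.4 kHz, folds to fs − 33.5 kHz = 5.3 kHz.
121.7 kHz mod fs = 5.3 kHz.
5.3 kHz ≤ fs/2 = 19.4 kHz, appears at 5.3 kHz.
145.1 kHz mod fs = 28.7 kHz.
28.7 kHz > fs/2 = 19.4 kHz, folds to fs − 28.7 kHz = 10.1 kHz.
72.3 kHz and 121.7 kHz both map to 5.3 kHz.

72.3 kHz, 121.7 kHz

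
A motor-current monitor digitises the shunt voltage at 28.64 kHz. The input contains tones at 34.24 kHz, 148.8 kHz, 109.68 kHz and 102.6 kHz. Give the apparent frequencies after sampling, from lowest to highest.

fs/2 = 14.32 kHz.
34.24 kHz mod fs = 5.6 kHz.
5.6 kHz ≤ fs/2 = 14.32 kHz, appears at 5.6 kHz.
148.8 kHz mod fs = 5.6 kHz.
5.6 kHz ≤ fs/2 = 14.32 kHz, appears at 5.6 kHz.
109.68 kHz mod fs = 23.76 kHz.
23.76 kHz > fs/2 = 14.32 kHz, folds to fs − 23.76 kHz = 4.88 kHz.
102.6 kHz mod fs = 16.68 kHz.
16.68 kHz > fs/2 = 14.32 kHz, folds to fs − 16.68 kHz = 11.96 kHz.
Distinct values: {4.88 kHz, 5.6 kHz, 11.96 kHz}.

4.88 kHz, 5.6 kHz, 11.96 kHz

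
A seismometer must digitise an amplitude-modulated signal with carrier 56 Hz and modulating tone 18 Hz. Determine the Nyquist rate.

148 Hz

AM sidebands sit at fc ± fm = 38 Hz and 74 Hz.
Highest-frequency component: 74 Hz.
Nyquist rate = 2 × 74 Hz = 148 Hz.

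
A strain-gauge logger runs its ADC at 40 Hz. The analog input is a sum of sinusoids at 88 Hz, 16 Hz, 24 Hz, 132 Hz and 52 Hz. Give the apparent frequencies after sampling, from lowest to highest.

fs/2 = 20 Hz.
88 Hz mod fs = 8 Hz.
8 Hz ≤ fs/2 = 20 Hz, appears at 8 Hz.
16 Hz ≤ fs/2 = 20 Hz, passes unchanged.
24 Hz > fs/2 = 20 Hz, folds to fs − 24 Hz = 16 Hz.
132 Hz mod fs = 12 Hz.
12 Hz ≤ fs/2 = 20 Hz, appears at 12 Hz.
52 Hz mod fs = 12 Hz.
12 Hz ≤ fs/2 = 20 Hz, appears at 12 Hz.
Distinct values: {8 Hz, 12 Hz, 16 Hz}.

8 Hz, 12 Hz, 16 Hz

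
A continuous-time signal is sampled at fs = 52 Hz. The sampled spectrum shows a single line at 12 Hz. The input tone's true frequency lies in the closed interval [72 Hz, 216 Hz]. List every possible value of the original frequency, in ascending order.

Frequencies that alias to 12 Hz are k·fs ± 12 Hz for integer k ≥ 0.
k=0: 12 Hz.
k=1: 40 Hz, 64 Hz.
k=2: 92 Hz, 116 Hz.
k=3: 144 Hz, 168 Hz.
k=4: 196 Hz, 220 Hz.
k=5: 248 Hz, 272 Hz.
Within [72 Hz, 216 Hz]: 92 Hz, 116 Hz, 144 Hz, 168 Hz, 196 Hz.

92 Hz, 116 Hz, 144 Hz, 168 Hz, 196 Hz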